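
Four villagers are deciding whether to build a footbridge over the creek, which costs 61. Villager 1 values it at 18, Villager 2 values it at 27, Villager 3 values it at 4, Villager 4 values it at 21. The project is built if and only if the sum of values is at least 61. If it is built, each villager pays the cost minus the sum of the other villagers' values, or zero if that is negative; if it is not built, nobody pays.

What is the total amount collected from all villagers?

39

Total value 70 ≥ cost 61, so it is built.
Villager 1: others sum to 52; max(0, 61 - 52) = 9.
Villager 2: others sum to 43; max(0, 61 - 43) = 18.
Villager 3: others sum to 66; max(0, 61 - 66) = 0.
Villager 4: others sum to 49; max(0, 61 - 49) = 12.
Total collected = 9 + 18 + 0 + 12 = 39.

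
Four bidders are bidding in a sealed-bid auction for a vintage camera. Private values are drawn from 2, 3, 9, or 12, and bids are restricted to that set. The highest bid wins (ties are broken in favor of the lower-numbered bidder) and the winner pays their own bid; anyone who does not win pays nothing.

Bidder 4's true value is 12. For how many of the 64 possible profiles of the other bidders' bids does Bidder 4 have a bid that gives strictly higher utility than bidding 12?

Others bid (2, 2, 2): truth gives 0; bid 3 gives 9 > 0. Violating.
Others bid (2, 2, 3): truth gives 0; bid 9 gives 3 > 0. Violating.
Others bid (2, 3, 2): truth gives 0; bid 9 gives 3 > 0. Violating.
Others bid (2, 3, 3): truth gives 0; bid 9 gives 3 > 0. Violating.
Others bid (2, 2, 9): truth gives 0; no alternative beats it.
Others bid (2, 2, 12): truth gives 0; no alternative beats it.
(Checking all 64 profiles: 8 have a profitable deviation, 56 do not.)

8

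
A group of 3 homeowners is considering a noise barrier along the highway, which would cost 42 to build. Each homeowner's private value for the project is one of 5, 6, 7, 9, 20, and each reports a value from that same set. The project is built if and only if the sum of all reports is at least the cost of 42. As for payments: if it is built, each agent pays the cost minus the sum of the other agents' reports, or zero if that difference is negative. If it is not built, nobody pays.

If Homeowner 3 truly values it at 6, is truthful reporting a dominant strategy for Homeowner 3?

Yes

Check each profile of the others' reports and compare truth against every alternative report.
Others report (20, 20): truth gives 4, best alternative gives 4.
Others report (5, 5): truth gives 0, best alternative gives 0.
Others report (5, 6): truth gives 0, best alternative gives 0.
Others report (5, 7): truth gives 0, best alternative gives 0.
Others report (5, 9): truth gives 0, best alternative gives 0.
Others report (5, 20): truth gives 0, best alternative gives 0.
(Remaining 19 profiles checked similarly; truth is weakly best in each.)
In every case the truthful report is at least as good as any alternative, so it is a dominant strategy.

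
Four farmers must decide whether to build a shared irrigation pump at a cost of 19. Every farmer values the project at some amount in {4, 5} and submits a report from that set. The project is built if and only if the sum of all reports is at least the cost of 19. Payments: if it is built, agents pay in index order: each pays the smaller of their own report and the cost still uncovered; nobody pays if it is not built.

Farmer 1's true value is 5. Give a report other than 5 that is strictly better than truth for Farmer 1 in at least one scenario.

Suppose Farmer 2 reports 5, Farmer 3 reports 5 and Farmer 4 reports 5.
Report 5: project built, pays 5, utility 5 - 5 = 0.
Report 4: project built, pays 4, utility 5 - 4 = 1.
So reporting 4 beats truth here (1 > 0).

4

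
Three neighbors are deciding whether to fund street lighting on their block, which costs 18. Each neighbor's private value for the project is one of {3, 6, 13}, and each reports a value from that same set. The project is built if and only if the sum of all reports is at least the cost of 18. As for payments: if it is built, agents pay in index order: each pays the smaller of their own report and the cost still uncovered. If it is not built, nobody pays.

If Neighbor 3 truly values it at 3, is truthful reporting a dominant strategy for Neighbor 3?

Yes

Check each profile of the others' reports and compare truth against every alternative report.
Others report (6, 6): truth gives 0, best alternative gives -3.
Others report (6, 13): truth gives 3, best alternative gives 3.
Others report (13, 6): truth gives 3, best alternative gives 3.
Others report (13, 13): truth gives 3, best alternative gives 3.
Others report (3, 13): truth gives 1, best alternative gives 1.
Others report (13, 3): truth gives 1, best alternative gives 1.
(Remaining 3 profiles checked similarly; truth is weakly best in each.)
In every case the truthful report is at least as good as any alternative, so it is a dominant strategy.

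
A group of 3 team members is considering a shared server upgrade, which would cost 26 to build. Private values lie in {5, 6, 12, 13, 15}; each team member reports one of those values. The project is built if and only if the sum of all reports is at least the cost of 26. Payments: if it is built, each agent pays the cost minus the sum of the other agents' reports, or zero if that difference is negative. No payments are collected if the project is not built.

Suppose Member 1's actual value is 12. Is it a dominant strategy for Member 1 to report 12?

Check each profile of the others' reports and compare truth against every alternative report.
Others report (12, 15): truth gives 12, best alternative gives 12.
Others report (13, 13): truth gives 12, best alternative gives 12.
Others report (13, 15): truth gives 12, best alternative gives 12.
Others report (15, 12): truth gives 12, best alternative gives 12.
Others report (15, 13): truth gives 12, best alternative gives 12.
Others report (15, 15): truth gives 12, best alternative gives 12.
(Remaining 19 profiles checked similarly; truth is weakly best in each.)
In every case the truthful report is at least as good as any alternative, so it is a dominant strategy.

Yes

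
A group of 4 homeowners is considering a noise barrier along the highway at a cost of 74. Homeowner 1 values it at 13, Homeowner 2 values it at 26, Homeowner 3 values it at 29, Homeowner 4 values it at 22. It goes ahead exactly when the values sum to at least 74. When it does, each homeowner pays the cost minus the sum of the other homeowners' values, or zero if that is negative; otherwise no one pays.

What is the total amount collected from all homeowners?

Total value 90 ≥ cost 74, so it is built.
Homeowner 1: others sum to 77; max(0, 74 - 77) = 0.
Homeowner 2: others sum to 64; max(0, 74 - 64) = 10.
Homeowner 3: others sum to 61; max(0, 74 - 61) = 13.
Homeowner 4: others sum to 68; max(0, 74 - 68) = 6.
Total collected = 0 + 10 + 13 + 6 = 29.

29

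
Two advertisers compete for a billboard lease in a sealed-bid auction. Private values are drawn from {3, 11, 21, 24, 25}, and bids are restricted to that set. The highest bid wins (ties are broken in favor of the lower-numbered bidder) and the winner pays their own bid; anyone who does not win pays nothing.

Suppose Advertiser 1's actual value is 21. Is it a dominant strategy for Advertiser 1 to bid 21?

Consider the case where Advertiser 2 bids 3.
Truthful bid 21: wins, pays 21, utility 21 - 21 = 0.
Bid 3 instead: wins, pays 3, utility 21 - 3 = 18.
Since 18 > 0, bidding 3 is strictly better here, so truthful bidding is not dominant.

No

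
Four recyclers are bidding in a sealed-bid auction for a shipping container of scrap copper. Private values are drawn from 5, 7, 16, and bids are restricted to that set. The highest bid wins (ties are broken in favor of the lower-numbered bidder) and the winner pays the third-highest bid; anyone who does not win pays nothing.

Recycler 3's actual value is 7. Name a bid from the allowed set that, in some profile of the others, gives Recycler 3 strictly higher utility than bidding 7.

16

Suppose Recycler 1 bids 5, Recycler 2 bids 5 and Recycler 4 bids 16.
Bid 7: loses, pays 0, utility 0.
Bid 16: wins, pays 5, utility 7 - 5 = 2.
So bidding 16 beats truth here (2 > 0).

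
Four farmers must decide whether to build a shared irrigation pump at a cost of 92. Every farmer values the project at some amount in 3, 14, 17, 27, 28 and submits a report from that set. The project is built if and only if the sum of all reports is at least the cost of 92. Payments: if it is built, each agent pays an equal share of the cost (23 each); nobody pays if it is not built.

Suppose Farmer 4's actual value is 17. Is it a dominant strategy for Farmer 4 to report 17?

No

Consider the case where Farmer 1 reports 27, Farmer 2 reports 27 and Farmer 3 reports 27.
Truthful report 17: project built, pays 23, utility 17 - 23 = -6.
Report 3 instead: project not built, utility 0.
Since 0 > -6, reporting 3 is strictly better here, so truthful reporting is not dominant.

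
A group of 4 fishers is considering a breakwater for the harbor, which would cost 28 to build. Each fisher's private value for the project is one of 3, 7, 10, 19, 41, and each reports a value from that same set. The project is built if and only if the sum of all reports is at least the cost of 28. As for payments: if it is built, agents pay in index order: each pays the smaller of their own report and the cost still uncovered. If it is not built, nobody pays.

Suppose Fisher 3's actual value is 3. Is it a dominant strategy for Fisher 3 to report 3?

Check each profile of the others' reports and compare truth against every alternative report.
Others report (3, 3, 19): truth gives 0, best alternative gives -4.
Others report (3, 3, 41): truth gives 0, best alternative gives -4.
Others report (3, 7, 19): truth gives 0, best alternative gives -4.
Others report (3, 7, 41): truth gives 0, best alternative gives -4.
Others report (3, 10, 10): truth gives 0, best alternative gives -4.
Others report (3, 10, 19): truth gives 0, best alternative gives -4.
(Remaining 119 profiles checked similarly; truth is weakly best in each.)
In every case the truthful report is at least as good as any alternative, so it is a dominant strategy.

Yes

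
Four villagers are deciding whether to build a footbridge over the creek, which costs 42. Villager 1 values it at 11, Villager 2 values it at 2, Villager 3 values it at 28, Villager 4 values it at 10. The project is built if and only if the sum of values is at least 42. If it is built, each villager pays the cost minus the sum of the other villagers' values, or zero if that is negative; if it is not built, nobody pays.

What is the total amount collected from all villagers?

Total value 51 ≥ cost 42, so it is built.
Villager 1: others sum to 40; max(0, 42 - 40) = 2.
Villager 2: others sum to 49; max(0, 42 - 49) = 0.
Villager 3: others sum to 23; max(0, 42 - 23) = 19.
Villager 4: others sum to 41; max(0, 42 - 41) = 1.
Total collected = 2 + 0 + 19 + 1 = 22.

22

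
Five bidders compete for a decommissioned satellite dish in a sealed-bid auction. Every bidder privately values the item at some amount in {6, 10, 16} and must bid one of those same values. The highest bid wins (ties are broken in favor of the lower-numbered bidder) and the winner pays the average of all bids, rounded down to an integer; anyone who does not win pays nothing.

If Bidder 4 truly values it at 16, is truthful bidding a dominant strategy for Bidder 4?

No

Consider the case where Bidder 1 bids 6, Bidder 2 bids 6, Bidder 3 bids 6 and Bidder 5 bids 6.
Truthful bid 16: wins, pays 8, utility 16 - 8 = 8.
Bid 10 instead: wins, pays 6, utility 16 - 6 = 10.
Since 10 > 8, bidding 10 is strictly better here, so truthful bidding is not dominant.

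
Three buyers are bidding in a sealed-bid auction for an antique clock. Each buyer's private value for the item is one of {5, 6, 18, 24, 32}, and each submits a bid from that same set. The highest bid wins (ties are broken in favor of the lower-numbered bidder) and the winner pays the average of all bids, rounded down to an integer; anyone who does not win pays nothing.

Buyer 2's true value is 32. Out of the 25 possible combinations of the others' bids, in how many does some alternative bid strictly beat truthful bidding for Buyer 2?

12

Others bid (5, 5): truth gives 18; bid 6 gives 27 > 18. Violating.
Others bid (5, 6): truth gives 18; bid 6 gives 27 > 18. Violating.
Others bid (5, 18): truth gives 14; bid 18 gives 19 > 14. Violating.
Others bid (5, 24): truth gives 12; bid 24 gives 15 > 12. Violating.
Others bid (5, 32): truth gives 9; no alternative beats it.
Others bid (6, 32): truth gives 9; no alternative beats it.
(Checking all 25 profiles: 12 have a profitable deviation, 13 do not.)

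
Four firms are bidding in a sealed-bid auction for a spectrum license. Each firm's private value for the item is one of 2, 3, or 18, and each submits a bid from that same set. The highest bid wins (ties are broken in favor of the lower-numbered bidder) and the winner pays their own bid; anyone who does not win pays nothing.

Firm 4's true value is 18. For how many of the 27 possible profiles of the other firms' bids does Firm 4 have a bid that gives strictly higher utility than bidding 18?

Others bid (2, 2, 2): truth gives 0; bid 3 gives 15 > 0. Violating.
Others bid (2, 2, 3): truth gives 0; no alternative beats it.
Others bid (2, 2, 18): truth gives 0; no alternative beats it.
(Checking all 27 profiles: 1 has a profitable deviation, 26 do not.)

1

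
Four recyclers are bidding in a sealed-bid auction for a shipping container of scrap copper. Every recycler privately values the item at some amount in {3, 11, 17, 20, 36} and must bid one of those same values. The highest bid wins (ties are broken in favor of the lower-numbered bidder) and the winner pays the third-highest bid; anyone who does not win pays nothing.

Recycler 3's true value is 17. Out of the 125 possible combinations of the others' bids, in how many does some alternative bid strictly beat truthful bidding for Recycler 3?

Others bid (3, 3, 20): truth gives 0; bid 20 gives 14 > 0. Violating.
Others bid (3, 3, 36): truth gives 0; bid 36 gives 14 > 0. Violating.
Others bid (3, 11, 20): truth gives 0; bid 20 gives 6 > 0. Violating.
Others bid (3, 11, 36): truth gives 0; bid 36 gives 6 > 0. Violating.
Others bid (3, 3, 3): truth gives 14; no alternative beats it.
Others bid (3, 3, 11): truth gives 14; no alternative beats it.
(Checking all 125 profiles: 24 have a profitable deviation, 101 do not.)

24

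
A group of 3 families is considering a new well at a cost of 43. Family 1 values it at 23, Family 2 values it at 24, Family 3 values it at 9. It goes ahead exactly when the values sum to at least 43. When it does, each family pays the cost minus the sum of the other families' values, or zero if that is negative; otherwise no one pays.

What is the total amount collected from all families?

Total value 56 ≥ cost 43, so it is built.
Family 1: others sum to 33; max(0, 43 - 33) = 10.
Family 2: others sum to 32; max(0, 43 - 32) = 11.
Family 3: others sum to 47; max(0, 43 - 47) = 0.
Total collected = 10 + 11 + 0 = 21.

21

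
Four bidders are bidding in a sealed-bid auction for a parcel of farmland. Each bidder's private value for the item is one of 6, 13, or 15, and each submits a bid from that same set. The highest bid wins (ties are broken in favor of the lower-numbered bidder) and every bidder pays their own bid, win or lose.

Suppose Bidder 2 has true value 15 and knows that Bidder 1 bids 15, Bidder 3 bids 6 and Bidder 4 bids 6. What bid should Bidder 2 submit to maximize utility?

6

Bid 6: loses but pays 6, utility -6.
Bid 13: loses but pays 13, utility -13.
Bid 15: loses but pays 15, utility -15.
The best choice is 6 with utility -6.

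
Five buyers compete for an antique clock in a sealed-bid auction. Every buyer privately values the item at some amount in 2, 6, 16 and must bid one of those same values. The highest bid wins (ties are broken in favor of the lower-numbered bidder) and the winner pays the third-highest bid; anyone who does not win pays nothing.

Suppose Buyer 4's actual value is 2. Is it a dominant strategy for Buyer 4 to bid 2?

Yes

Check each profile of the others' bids and compare truth against every alternative bid.
Others bid (2, 2, 2, 2): truth gives 0, best alternative gives 0.
Others bid (2, 2, 2, 6): truth gives 0, best alternative gives 0.
Others bid (2, 2, 2, 16): truth gives 0, best alternative gives 0.
Others bid (2, 2, 6, 2): truth gives 0, best alternative gives 0.
Others bid (2, 2, 6, 6): truth gives 0, best alternative gives 0.
Others bid (2, 2, 6, 16): truth gives 0, best alternative gives 0.
(Remaining 75 profiles checked similarly; truth is weakly best in each.)
In every case the truthful bid is at least as good as any alternative, so it is a dominant strategy.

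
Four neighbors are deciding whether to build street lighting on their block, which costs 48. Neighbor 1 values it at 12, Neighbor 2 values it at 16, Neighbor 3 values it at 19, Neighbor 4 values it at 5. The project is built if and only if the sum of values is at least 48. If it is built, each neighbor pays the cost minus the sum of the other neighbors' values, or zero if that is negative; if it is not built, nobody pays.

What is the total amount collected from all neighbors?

Total value 52 ≥ cost 48, so it is built.
Neighbor 1: others sum to 40; max(0, 48 - 40) = 8.
Neighbor 2: others sum to 36; max(0, 48 - 36) = 12.
Neighbor 3: others sum to 33; max(0, 48 - 33) = 15.
Neighbor 4: others sum to 47; max(0, 48 - 47) = 1.
Total collected = 8 + 12 + 15 + 1 = 36.

36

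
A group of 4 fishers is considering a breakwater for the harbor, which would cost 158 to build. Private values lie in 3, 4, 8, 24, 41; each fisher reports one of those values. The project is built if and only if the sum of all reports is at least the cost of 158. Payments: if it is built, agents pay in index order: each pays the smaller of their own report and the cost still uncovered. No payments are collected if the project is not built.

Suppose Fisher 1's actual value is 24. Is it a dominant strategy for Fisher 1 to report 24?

Check each profile of the others' reports and compare truth against every alternative report.
Others report (3, 3, 3): truth gives 0, best alternative gives 0.
Others report (3, 3, 4): truth gives 0, best alternative gives 0.
Others report (3, 3, 8): truth gives 0, best alternative gives 0.
Others report (3, 3, 24): truth gives 0, best alternative gives 0.
Others report (3, 3, 41): truth gives 0, best alternative gives 0.
Others report (3, 4, 3): truth gives 0, best alternative gives 0.
(Remaining 119 profiles checked similarly; truth is weakly best in each.)
In every case the truthful report is at least as good as any alternative, so it is a dominant strategy.

Yes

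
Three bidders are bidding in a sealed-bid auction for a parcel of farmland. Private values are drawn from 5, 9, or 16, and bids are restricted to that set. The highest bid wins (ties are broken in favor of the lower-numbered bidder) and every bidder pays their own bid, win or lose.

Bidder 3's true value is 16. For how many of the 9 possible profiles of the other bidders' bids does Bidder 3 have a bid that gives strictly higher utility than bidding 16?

6

Others bid (5, 5): truth gives 0; bid 9 gives 7 > 0. Violating.
Others bid (5, 16): truth gives -16; bid 5 gives -5 > -16. Violating.
Others bid (9, 16): truth gives -16; bid 5 gives -5 > -16. Violating.
Others bid (16, 5): truth gives -16; bid 5 gives -5 > -16. Violating.
Others bid (5, 9): truth gives 0; no alternative beats it.
Others bid (9, 5): truth gives 0; no alternative beats it.
(Checking all 9 profiles: 6 have a profitable deviation, 3 do not.)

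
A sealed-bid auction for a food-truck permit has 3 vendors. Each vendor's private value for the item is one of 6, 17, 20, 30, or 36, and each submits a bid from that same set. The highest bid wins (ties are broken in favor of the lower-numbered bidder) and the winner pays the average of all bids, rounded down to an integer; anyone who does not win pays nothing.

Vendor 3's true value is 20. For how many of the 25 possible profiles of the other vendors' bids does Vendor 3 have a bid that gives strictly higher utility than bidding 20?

3

Others bid (6, 6): truth gives 10; bid 17 gives 11 > 10. Violating.
Others bid (6, 20): truth gives 0; bid 30 gives 2 > 0. Violating.
Others bid (20, 6): truth gives 0; bid 30 gives 2 > 0. Violating.
Others bid (6, 17): truth gives 6; no alternative beats it.
Others bid (6, 30): truth gives 0; no alternative beats it.
(Checking all 25 profiles: 3 have a profitable deviation, 22 do not.)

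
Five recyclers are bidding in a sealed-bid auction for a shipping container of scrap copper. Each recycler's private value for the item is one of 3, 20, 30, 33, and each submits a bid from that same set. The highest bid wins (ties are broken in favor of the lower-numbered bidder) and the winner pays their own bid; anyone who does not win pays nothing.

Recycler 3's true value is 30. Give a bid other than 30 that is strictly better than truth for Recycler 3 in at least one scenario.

Suppose Recycler 1 bids 3, Recycler 2 bids 3, Recycler 4 bids 3 and Recycler 5 bids 3.
Bid 30: wins, pays 30, utility 30 - 30 = 0.
Bid 20: wins, pays 20, utility 30 - 20 = 10.
So bidding 20 beats truth here (10 > 0).

20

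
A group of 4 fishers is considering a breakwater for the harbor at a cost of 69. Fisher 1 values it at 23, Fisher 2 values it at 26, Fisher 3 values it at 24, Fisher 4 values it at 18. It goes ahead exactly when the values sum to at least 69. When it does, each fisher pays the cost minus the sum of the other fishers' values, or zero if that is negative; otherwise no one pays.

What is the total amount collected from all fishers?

Total value 91 ≥ cost 69, so it is built.
Fisher 1: others sum to 68; max(0, 69 - 68) = 1.
Fisher 2: others sum to 65; max(0, 69 - 65) = 4.
Fisher 3: others sum to 67; max(0, 69 - 67) = 2.
Fisher 4: others sum to 73; max(0, 69 - 73) = 0.
Total collected = 1 + 4 + 2 + 0 = 7.

7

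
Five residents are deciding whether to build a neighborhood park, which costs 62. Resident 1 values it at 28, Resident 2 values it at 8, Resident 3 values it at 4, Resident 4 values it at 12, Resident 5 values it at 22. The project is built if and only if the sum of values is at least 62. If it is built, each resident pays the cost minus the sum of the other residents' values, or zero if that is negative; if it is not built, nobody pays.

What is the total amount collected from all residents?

26

Total value 74 ≥ cost 62, so it is built.
Resident 1: others sum to 46; max(0, 62 - 46) = 16.
Resident 2: others sum to 66; max(0, 62 - 66) = 0.
Resident 3: others sum to 70; max(0, 62 - 70) = 0.
Resident 4: others sum to 62; max(0, 62 - 62) = 0.
Resident 5: others sum to 52; max(0, 62 - 52) = 10.
Total collected = 16 + 0 + 0 + 0 + 10 = 26.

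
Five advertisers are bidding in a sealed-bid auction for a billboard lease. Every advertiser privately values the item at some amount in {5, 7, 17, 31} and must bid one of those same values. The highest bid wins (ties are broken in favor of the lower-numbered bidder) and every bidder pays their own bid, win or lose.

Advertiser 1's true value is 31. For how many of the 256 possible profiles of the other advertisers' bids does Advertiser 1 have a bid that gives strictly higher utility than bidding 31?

Others bid (5, 5, 5, 5): truth gives 0; bid 5 gives 26 > 0. Violating.
Others bid (5, 5, 5, 7): truth gives 0; bid 7 gives 24 > 0. Violating.
Others bid (5, 5, 5, 17): truth gives 0; bid 17 gives 14 > 0. Violating.
Others bid (5, 5, 7, 5): truth gives 0; bid 7 gives 24 > 0. Violating.
Others bid (5, 5, 5, 31): truth gives 0; no alternative beats it.
Others bid (5, 5, 7, 31): truth gives 0; no alternative beats it.
(Checking all 256 profiles: 81 have a profitable deviation, 175 do not.)

81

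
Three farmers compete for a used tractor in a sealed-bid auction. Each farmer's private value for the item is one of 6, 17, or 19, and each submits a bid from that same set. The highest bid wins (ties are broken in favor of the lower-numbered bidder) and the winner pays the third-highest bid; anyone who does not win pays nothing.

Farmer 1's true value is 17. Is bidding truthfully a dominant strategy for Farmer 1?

No

Consider the case where Farmer 2 bids 6 and Farmer 3 bids 19.
Truthful bid 17: loses, pays 0, utility 0.
Bid 19 instead: wins, pays 6, utility 17 - 6 = 11.
Since 11 > 0, bidding 19 is strictly better here, so truthful bidding is not dominant.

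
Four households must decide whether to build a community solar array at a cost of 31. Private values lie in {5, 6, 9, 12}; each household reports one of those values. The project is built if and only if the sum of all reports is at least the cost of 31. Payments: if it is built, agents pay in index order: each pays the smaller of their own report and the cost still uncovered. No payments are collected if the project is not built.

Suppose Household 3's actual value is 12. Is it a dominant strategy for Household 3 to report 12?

Consider the case where Household 1 reports 5, Household 2 reports 5 and Household 4 reports 12.
Truthful report 12: project built, pays 12, utility 12 - 12 = 0.
Report 9 instead: project built, pays 9, utility 12 - 9 = 3.
Since 3 > 0, reporting 9 is strictly better here, so truthful reporting is not dominant.

No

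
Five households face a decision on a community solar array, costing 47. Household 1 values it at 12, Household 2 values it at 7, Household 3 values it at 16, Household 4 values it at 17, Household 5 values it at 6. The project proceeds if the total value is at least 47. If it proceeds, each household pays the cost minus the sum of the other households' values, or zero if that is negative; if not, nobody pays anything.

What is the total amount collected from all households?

Total value 58 ≥ cost 47, so it is built.
Household 1: others sum to 46; max(0, 47 - 46) = 1.
Household 2: others sum to 51; max(0, 47 - 51) = 0.
Household 3: others sum to 42; max(0, 47 - 42) = 5.
Household 4: others sum to 41; max(0, 47 - 41) = 6.
Household 5: others sum to 52; max(0, 47 - 52) = 0.
Total collected = 1 + 0 + 5 + 6 + 0 = 12.

12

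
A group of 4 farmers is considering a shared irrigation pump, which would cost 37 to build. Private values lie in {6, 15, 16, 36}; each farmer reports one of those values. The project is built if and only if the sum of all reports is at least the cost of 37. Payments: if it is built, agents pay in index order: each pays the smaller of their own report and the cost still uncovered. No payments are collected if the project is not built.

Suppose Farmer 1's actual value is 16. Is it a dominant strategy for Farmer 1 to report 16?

No

Consider the case where Farmer 2 reports 6, Farmer 3 reports 6 and Farmer 4 reports 15.
Truthful report 16: project built, pays 16, utility 16 - 16 = 0.
Report 15 instead: project built, pays 15, utility 16 - 15 = 1.
Since 1 > 0, reporting 15 is strictly better here, so truthful reporting is not dominant.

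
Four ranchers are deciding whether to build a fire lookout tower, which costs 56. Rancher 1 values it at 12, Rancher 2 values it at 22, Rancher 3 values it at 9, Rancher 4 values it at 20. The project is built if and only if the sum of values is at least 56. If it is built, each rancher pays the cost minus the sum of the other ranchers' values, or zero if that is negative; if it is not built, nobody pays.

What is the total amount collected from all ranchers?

Total value 63 ≥ cost 56, so it is built.
Rancher 1: others sum to 51; max(0, 56 - 51) = 5.
Rancher 2: others sum to 41; max(0, 56 - 41) = 15.
Rancher 3: others sum to 54; max(0, 56 - 54) = 2.
Rancher 4: others sum to 43; max(0, 56 - 43) = 13.
Total collected = 5 + 15 + 2 + 13 = 35.

35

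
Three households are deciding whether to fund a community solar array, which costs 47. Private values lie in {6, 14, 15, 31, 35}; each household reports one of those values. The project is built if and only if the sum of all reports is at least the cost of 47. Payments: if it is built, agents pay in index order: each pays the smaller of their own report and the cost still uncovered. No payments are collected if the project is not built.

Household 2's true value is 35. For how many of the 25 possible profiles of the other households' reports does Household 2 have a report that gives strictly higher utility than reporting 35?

Others report (6, 14): truth gives 0; report 31 gives 4 > 0. Violating.
Others report (6, 15): truth gives 0; report 31 gives 4 > 0. Violating.
Others report (6, 31): truth gives 0; report 14 gives 21 > 0. Violating.
Others report (6, 35): truth gives 0; report 6 gives 29 > 0. Violating.
Others report (6, 6): truth gives 0; no alternative beats it.
(Checking all 25 profiles: 24 have a profitable deviation, 1 does not.)

24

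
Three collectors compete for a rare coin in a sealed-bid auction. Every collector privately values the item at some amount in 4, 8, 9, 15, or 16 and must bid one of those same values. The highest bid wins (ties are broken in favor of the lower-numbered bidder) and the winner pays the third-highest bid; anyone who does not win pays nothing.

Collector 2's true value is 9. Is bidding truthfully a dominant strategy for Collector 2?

No

Consider the case where Collector 1 bids 4 and Collector 3 bids 15.
Truthful bid 9: loses, pays 0, utility 0.
Bid 15 instead: wins, pays 4, utility 9 - 4 = 5.
Since 5 > 0, bidding 15 is strictly better here, so truthful bidding is not dominant.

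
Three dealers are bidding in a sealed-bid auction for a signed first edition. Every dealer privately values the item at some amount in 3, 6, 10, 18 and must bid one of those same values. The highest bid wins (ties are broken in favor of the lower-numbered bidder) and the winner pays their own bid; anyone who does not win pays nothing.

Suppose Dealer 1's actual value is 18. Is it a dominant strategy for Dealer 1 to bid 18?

Consider the case where Dealer 2 bids 3 and Dealer 3 bids 3.
Truthful bid 18: wins, pays 18, utility 18 - 18 = 0.
Bid 3 instead: wins, pays 3, utility 18 - 3 = 15.
Since 15 > 0, bidding 3 is strictly better here, so truthful bidding is not dominant.

No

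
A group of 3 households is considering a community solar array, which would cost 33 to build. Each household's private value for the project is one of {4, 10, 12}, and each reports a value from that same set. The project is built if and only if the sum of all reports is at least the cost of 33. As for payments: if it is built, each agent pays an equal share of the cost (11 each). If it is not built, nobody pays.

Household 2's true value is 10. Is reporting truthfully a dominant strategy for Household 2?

No

Consider the case where Household 1 reports 12 and Household 3 reports 12.
Truthful report 10: project built, pays 11, utility 10 - 11 = -1.
Report 4 instead: project not built, utility 0.
Since 0 > -1, reporting 4 is strictly better here, so truthful reporting is not dominant.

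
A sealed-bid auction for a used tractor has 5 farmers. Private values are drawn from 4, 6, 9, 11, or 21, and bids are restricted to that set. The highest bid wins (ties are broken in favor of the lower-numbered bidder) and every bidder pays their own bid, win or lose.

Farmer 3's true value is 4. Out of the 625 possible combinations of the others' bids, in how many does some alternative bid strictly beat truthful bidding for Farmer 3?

4

Others bid (4, 4, 4, 4): truth gives -4; bid 6 gives -2 > -4. Violating.
Others bid (4, 4, 4, 6): truth gives -4; bid 6 gives -2 > -4. Violating.
Others bid (4, 4, 6, 4): truth gives -4; bid 6 gives -2 > -4. Violating.
Others bid (4, 4, 6, 6): truth gives -4; bid 6 gives -2 > -4. Violating.
Others bid (4, 4, 4, 9): truth gives -4; no alternative beats it.
Others bid (4, 4, 4, 11): truth gives -4; no alternative beats it.
(Checking all 625 profiles: 4 have a profitable deviation, 621 do not.)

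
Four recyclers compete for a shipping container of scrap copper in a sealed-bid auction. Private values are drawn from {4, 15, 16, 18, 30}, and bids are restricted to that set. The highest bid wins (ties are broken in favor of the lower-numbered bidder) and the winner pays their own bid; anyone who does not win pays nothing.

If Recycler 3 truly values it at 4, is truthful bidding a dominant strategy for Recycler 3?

Check each profile of the others' bids and compare truth against every alternative bid.
Others bid (4, 4, 4): truth gives 0, best alternative gives -11.
Others bid (4, 4, 15): truth gives 0, best alternative gives -11.
Others bid (4, 4, 16): truth gives 0, best alternative gives 0.
Others bid (4, 4, 18): truth gives 0, best alternative gives 0.
Others bid (4, 4, 30): truth gives 0, best alternative gives 0.
Others bid (4, 15, 4): truth gives 0, best alternative gives 0.
(Remaining 119 profiles checked similarly; truth is weakly best in each.)
In every case the truthful bid is at least as good as any alternative, so it is a dominant strategy.

Yes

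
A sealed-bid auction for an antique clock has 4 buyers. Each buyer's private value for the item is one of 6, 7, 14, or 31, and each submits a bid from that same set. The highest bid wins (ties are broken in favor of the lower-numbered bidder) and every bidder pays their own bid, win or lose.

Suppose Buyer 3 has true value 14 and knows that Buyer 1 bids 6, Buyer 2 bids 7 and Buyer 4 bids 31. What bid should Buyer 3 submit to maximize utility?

Bid 6: loses but pays 6, utility -6.
Bid 7: loses but pays 7, utility -7.
Bid 14: loses but pays 14, utility -14.
Bid 31: wins, pays 31, utility 14 - 31 = -17.
The best choice is 6 with utility -6.

6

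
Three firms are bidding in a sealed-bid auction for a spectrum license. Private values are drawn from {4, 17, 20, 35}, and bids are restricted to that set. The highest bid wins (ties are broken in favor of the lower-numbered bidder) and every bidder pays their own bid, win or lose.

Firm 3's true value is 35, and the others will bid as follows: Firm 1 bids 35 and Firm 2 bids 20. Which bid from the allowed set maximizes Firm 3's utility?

4

Bid 4: loses but pays 4, utility -4.
Bid 17: loses but pays 17, utility -17.
Bid 20: loses but pays 20, utility -20.
Bid 35: loses but pays 35, utility -35.
The best choice is 4 with utility -4.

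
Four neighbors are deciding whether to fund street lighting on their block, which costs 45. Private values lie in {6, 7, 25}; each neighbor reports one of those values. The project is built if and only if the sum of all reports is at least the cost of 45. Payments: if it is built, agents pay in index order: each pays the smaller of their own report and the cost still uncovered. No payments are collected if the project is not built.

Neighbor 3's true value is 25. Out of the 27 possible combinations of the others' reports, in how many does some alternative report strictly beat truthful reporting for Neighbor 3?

Others report (6, 7, 25): truth gives 0; report 7 gives 18 > 0. Violating.
Others report (6, 25, 7): truth gives 11; report 7 gives 18 > 11. Violating.
Others report (6, 25, 25): truth gives 11; report 6 gives 19 > 11. Violating.
Others report (7, 6, 25): truth gives 0; report 7 gives 18 > 0. Violating.
Others report (6, 6, 6): truth gives 0; no alternative beats it.
Others report (6, 6, 7): truth gives 0; no alternative beats it.
(Checking all 27 profiles: 13 have a profitable deviation, 14 do not.)

13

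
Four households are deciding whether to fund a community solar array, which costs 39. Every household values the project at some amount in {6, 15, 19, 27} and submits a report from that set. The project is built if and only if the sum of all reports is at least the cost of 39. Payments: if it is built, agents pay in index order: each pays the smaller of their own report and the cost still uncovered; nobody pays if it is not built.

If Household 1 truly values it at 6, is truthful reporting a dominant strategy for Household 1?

Yes

Check each profile of the others' reports and compare truth against every alternative report.
Others report (6, 6, 15): truth gives 0, best alternative gives -9.
Others report (6, 6, 19): truth gives 0, best alternative gives -9.
Others report (6, 6, 27): truth gives 0, best alternative gives -9.
Others report (6, 15, 6): truth gives 0, best alternative gives -9.
Others report (6, 15, 15): truth gives 0, best alternative gives -9.
Others report (6, 15, 19): truth gives 0, best alternative gives -9.
(Remaining 58 profiles checked similarly; truth is weakly best in each.)
In every case the truthful report is at least as good as any alternative, so it is a dominant strategy.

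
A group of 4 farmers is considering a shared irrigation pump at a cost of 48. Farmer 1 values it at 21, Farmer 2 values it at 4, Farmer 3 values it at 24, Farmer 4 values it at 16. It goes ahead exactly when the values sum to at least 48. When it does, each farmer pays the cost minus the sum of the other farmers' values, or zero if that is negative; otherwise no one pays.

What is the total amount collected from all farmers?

Total value 65 ≥ cost 48, so it is built.
Farmer 1: others sum to 44; max(0, 48 - 44) = 4.
Farmer 2: others sum to 61; max(0, 48 - 61) = 0.
Farmer 3: others sum to 41; max(0, 48 - 41) = 7.
Farmer 4: others sum to 49; max(0, 48 - 49) = 0.
Total collected = 4 + 0 + 7 + 0 = 11.

11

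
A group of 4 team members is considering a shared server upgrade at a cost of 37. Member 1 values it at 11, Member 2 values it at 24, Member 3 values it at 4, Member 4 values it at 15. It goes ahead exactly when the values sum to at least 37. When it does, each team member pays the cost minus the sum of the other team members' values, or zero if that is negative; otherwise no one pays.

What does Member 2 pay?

Total value 54 ≥ cost 37, so the project is built.
The other team members' values sum to 30.
Cost minus that sum is 37 - 30 = 7.

7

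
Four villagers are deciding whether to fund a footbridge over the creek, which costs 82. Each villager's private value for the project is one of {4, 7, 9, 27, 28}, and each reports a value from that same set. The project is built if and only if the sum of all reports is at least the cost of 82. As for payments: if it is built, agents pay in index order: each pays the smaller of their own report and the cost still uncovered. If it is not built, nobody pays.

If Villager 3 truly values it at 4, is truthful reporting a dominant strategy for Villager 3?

Yes

Check each profile of the others' reports and compare truth against every alternative report.
Others report (27, 27, 27): truth gives 0, best alternative gives -3.
Others report (27, 27, 28): truth gives 0, best alternative gives -3.
Others report (27, 28, 27): truth gives 0, best alternative gives -3.
Others report (27, 28, 28): truth gives 0, best alternative gives -3.
Others report (28, 27, 27): truth gives 0, best alternative gives -3.
Others report (28, 27, 28): truth gives 0, best alternative gives -3.
(Remaining 119 profiles checked similarly; truth is weakly best in each.)
In every case the truthful report is at least as good as any alternative, so it is a dominant strategy.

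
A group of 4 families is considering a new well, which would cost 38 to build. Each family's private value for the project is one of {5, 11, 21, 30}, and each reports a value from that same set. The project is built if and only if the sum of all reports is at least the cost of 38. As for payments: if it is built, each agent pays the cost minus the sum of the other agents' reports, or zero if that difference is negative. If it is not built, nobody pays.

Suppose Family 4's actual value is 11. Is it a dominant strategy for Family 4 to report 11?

Check each profile of the others' reports and compare truth against every alternative report.
Others report (5, 5, 30): truth gives 11, best alternative gives 11.
Others report (5, 11, 30): truth gives 11, best alternative gives 11.
Others report (5, 21, 21): truth gives 11, best alternative gives 11.
Others report (5, 21, 30): truth gives 11, best alternative gives 11.
Others report (5, 30, 5): truth gives 11, best alternative gives 11.
Others report (5, 30, 11): truth gives 11, best alternative gives 11.
(Remaining 58 profiles checked similarly; truth is weakly best in each.)
In every case the truthful report is at least as good as any alternative, so it is a dominant strategy.

Yes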